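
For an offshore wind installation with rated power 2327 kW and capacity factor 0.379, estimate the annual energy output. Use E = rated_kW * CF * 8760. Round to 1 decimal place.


Annual energy = rated_kW * capacity_factor * hours_per_year
Given: P_rated = 2327 kW, CF = 0.379, hours = 8760
E = 2327 * 0.379 * 8760
E = 7725733.1 kWh

7725733.1


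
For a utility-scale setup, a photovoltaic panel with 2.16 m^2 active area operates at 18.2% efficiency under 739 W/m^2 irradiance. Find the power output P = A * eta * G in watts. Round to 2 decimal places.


Use the solar power formula P = A * eta * G.
Given: A = 2.16 m^2, eta = 0.182, G = 739 W/m^2
P = 2.16 * 0.182 * 739
P = 290.52 W

290.52


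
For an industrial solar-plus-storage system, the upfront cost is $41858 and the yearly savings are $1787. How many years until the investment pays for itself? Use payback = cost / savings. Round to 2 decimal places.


Simple payback period = initial cost / annual savings
Payback = 41858 / 1787
Payback = 23.42 years

23.42


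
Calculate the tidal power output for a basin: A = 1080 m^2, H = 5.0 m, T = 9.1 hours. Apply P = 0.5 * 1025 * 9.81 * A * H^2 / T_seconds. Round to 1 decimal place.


Convert period to seconds: T = 9.1 * 3600 = 32760.0 s
H^2 = 5.0^2 = 25.0
P = 0.5 * rho * g * A * H^2 / T
P = 0.5 * 1025 * 9.81 * 1080 * 25.0 / 32760.0
P = 4143.6 W

4143.6


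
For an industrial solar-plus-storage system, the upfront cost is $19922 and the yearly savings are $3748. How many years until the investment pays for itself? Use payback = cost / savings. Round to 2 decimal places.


Simple payback period = initial cost / annual savings
Payback = 19922 / 3748
Payback = 5.32 years

5.32


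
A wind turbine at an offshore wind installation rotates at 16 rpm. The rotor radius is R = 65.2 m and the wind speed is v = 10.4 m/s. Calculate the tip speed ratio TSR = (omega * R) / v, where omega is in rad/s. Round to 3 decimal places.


Convert rotational speed to rad/s:
  omega = 16 * 2 * pi / 60 = 1.6755 rad/s
Compute tip speed:
  v_tip = omega * R = 1.6755 * 65.2 = 109.244 m/s
Tip speed ratio:
  TSR = v_tip / v_wind = 109.244 / 10.4 = 10.504

10.504


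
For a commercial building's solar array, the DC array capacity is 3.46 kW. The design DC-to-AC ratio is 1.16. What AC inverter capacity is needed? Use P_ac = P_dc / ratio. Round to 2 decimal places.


The inverter AC capacity is determined by the DC/AC ratio.
Given: P_dc = 3.46 kW, DC/AC ratio = 1.16
P_ac = P_dc / ratio = 3.46 / 1.16
P_ac = 2.98 kW

2.98


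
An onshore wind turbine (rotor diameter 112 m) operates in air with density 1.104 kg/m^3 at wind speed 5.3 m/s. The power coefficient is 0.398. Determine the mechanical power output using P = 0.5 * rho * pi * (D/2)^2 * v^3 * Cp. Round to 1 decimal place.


Step 1 -- Compute swept area:
  A = pi * (D/2)^2 = pi * (112/2)^2 = 9852.03 m^2
Step 2 -- Apply wind power equation:
  P = 0.5 * rho * A * v^3 * Cp
  v^3 = 5.3^3 = 148.877
  P = 0.5 * 1.104 * 9852.03 * 148.877 * 0.398
  P = 322237.2 W

322237.2


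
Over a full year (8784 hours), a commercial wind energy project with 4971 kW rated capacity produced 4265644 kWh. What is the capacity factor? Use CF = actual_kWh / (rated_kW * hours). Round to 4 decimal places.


Capacity factor = actual output / maximum possible output
Maximum possible = rated * hours = 4971 * 8784 = 43665264 kWh
CF = 4265644 / 43665264
CF = 0.0977

0.0977


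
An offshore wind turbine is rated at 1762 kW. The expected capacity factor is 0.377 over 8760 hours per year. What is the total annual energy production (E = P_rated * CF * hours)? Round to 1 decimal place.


Annual energy = rated_kW * capacity_factor * hours_per_year
Given: P_rated = 1762 kW, CF = 0.377, hours = 8760
E = 1762 * 0.377 * 8760
E = 5819040.2 kWh

5819040.2


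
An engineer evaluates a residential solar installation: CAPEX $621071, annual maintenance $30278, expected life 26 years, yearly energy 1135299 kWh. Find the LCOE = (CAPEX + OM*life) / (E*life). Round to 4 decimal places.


Total cost = CAPEX + OM * lifetime = 621071 + 30278 * 26 = 621071 + 787228 = 1408299
Total generation = annual * lifetime = 1135299 * 26 = 29517774 kWh
LCOE = 1408299 / 29517774
LCOE = 0.0477 $/kWh

0.0477


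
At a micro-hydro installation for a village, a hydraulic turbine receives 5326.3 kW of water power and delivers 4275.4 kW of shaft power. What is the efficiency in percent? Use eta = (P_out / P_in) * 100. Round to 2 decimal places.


Turbine efficiency = (output power / input power) * 100
eta = (4275.4 / 5326.3) * 100
eta = 80.27%

80.27


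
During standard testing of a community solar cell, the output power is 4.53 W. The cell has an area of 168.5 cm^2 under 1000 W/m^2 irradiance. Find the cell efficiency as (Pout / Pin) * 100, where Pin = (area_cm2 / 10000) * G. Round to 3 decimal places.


First compute the input power:
  Pin = area_cm2 / 10000 * G = 168.5 / 10000 * 1000 = 16.85 W
Then compute efficiency:
  Efficiency = (Pout / Pin) * 100 = (4.53 / 16.85) * 100
  Efficiency = 26.884%

26.884


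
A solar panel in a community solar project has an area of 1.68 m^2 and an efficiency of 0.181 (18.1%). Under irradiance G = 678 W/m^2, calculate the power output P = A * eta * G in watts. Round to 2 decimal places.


Use the solar power formula P = A * eta * G.
Given: A = 1.68 m^2, eta = 0.181, G = 678 W/m^2
P = 1.68 * 0.181 * 678
P = 206.17 W

206.17


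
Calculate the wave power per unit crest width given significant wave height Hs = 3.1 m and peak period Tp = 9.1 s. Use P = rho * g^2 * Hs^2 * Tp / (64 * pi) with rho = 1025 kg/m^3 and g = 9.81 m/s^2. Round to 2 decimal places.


Apply wave power formula:
  g^2 = 9.81^2 = 96.2361
  Hs^2 = 3.1^2 = 9.61
  Numerator = rho * g^2 * Hs^2 * Tp = 1025 * 96.2361 * 9.61 * 9.1 = 8626341.76
  Denominator = 64 * pi = 201.0619
  P = 8626341.76 / 201.0619 = 42903.90 W/m

42903.90


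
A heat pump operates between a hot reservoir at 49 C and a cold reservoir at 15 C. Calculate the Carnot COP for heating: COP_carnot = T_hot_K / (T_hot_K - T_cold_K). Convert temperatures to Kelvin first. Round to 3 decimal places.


Convert to Kelvin:
  T_hot = 49 + 273.15 = 322.15 K
  T_cold = 15 + 273.15 = 288.15 K
Apply Carnot COP formula:
  COP = T_hot_K / (T_hot_K - T_cold_K) = 322.15 / 34.0
  COP = 9.475

9.475


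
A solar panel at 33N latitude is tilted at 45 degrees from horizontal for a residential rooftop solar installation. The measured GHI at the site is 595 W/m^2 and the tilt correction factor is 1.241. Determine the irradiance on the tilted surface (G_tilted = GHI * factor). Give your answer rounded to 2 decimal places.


Identify the given values:
  GHI = 595 W/m^2, tilt correction factor = 1.241
Apply the formula G_tilted = GHI * factor:
  G_tilted = 595 * 1.241
  G_tilted = 738.40 W/m^2

738.40


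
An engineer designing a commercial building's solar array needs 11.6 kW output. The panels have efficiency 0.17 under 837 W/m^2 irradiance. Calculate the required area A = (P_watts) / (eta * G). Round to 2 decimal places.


Convert target power to watts: P = 11.6 * 1000 = 11600.0 W
Compute denominator: eta * G = 0.17 * 837 = 142.29
Required area A = P / (eta * G) = 11600.0 / 142.29
A = 81.52 m^2

81.52


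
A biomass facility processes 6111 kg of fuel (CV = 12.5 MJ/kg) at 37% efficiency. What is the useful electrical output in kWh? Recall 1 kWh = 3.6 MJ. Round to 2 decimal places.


Total energy = mass * CV = 6111 * 12.5 = 76387.5 MJ
Useful energy = total * eta = 76387.5 * 0.37 = 28263.38 MJ
Convert to kWh: 28263.38 / 3.6
Useful energy = 7850.94 kWh

7850.94


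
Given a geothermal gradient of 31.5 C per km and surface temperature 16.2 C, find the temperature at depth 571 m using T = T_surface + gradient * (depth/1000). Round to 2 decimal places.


Convert depth to km: 571 / 1000 = 0.571 km
Temperature increase = gradient * depth_km = 31.5 * 0.571 = 17.99 C
Temperature at depth = T_surface + delta_T = 16.2 + 17.99
T = 34.19 C

34.19


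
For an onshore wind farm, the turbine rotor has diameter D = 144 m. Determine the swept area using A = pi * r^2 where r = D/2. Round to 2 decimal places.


Compute the rotor radius:
  r = D / 2 = 144 / 2 = 72.0 m
Calculate swept area:
  A = pi * r^2 = pi * 72.0^2
  A = 16286.02 m^2

16286.02


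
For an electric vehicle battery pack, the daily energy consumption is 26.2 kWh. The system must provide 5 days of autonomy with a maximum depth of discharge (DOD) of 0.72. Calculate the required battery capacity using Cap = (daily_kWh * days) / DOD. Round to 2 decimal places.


Total energy needed = daily * days = 26.2 * 5 = 131.0 kWh
Account for depth of discharge:
  Cap = total_energy / DOD = 131.0 / 0.72
  Cap = 181.94 kWh

181.94


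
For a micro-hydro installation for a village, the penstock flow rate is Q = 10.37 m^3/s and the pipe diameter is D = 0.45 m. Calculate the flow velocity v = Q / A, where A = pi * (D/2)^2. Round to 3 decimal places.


Compute pipe cross-sectional area:
  A = pi * (D/2)^2 = pi * (0.45/2)^2 = 0.159 m^2
Calculate velocity:
  v = Q / A = 10.37 / 0.159
  v = 65.202 m/s

65.202


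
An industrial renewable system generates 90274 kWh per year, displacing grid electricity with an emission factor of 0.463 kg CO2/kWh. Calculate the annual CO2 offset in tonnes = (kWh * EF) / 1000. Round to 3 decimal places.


CO2 offset in kg = generation * emission_factor
CO2 offset = 90274 * 0.463 = 41796.86 kg
Convert to tonnes:
  CO2 offset = 41796.86 / 1000 = 41.797 tonnes

41.797


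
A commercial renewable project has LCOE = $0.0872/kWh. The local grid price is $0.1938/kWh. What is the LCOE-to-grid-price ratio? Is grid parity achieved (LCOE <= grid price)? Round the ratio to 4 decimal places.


Compare LCOE to grid price:
  LCOE = $0.0872/kWh, Grid price = $0.1938/kWh
  Ratio = LCOE / grid_price = 0.0872 / 0.1938 = 0.4499
  Grid parity achieved (ratio <= 1)? yes

0.4499


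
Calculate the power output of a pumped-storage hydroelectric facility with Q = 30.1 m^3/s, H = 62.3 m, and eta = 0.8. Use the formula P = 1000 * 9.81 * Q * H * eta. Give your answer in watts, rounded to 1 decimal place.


Apply the hydropower formula P = rho * g * Q * H * eta
rho * g = 1000 * 9.81 = 9810.0
P = 9810.0 * 30.1 * 62.3 * 0.8
P = 14716805.0 W

14716805.0


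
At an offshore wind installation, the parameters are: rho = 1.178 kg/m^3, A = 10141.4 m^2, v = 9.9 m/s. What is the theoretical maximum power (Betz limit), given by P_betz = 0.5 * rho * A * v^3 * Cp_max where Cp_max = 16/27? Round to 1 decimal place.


The Betz coefficient Cp_max = 16/27 = 0.5926
v^3 = 9.9^3 = 970.299
P_betz = 0.5 * rho * A * v^3 * Cp_max
P_betz = 0.5 * 1.178 * 10141.4 * 970.299 * 0.5926
P_betz = 3434590.9 W

3434590.9


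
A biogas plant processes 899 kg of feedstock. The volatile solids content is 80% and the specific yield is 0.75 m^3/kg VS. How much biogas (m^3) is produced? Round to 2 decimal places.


Compute volatile solids:
  VS = mass * VS_fraction = 899 * 0.8 = 719.2 kg
Calculate biogas volume:
  Biogas = VS * specific_yield = 719.2 * 0.75
  Biogas = 539.40 m^3

539.40


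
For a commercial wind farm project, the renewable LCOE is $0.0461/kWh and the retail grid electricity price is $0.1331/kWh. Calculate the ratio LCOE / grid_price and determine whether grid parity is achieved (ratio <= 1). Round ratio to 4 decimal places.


Compare LCOE to grid price:
  LCOE = $0.0461/kWh, Grid price = $0.1331/kWh
  Ratio = LCOE / grid_price = 0.0461 / 0.1331 = 0.3464
  Grid parity achieved (ratio <= 1)? yes

0.3464


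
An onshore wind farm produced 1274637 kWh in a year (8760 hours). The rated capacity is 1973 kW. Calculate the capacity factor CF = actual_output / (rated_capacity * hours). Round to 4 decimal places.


Capacity factor = actual output / maximum possible output
Maximum possible = rated * hours = 1973 * 8760 = 17283480 kWh
CF = 1274637 / 17283480
CF = 0.0737

0.0737


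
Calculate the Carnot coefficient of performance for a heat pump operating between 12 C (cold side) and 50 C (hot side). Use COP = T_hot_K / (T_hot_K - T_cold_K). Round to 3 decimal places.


Convert to Kelvin:
  T_hot = 50 + 273.15 = 323.15 K
  T_cold = 12 + 273.15 = 285.15 K
Apply Carnot COP formula:
  COP = T_hot_K / (T_hot_K - T_cold_K) = 323.15 / 38.0
  COP = 8.504

8.504


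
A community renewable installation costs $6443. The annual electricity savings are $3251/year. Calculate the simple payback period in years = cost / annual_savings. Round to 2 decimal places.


Simple payback period = initial cost / annual savings
Payback = 6443 / 3251
Payback = 1.98 years

1.98


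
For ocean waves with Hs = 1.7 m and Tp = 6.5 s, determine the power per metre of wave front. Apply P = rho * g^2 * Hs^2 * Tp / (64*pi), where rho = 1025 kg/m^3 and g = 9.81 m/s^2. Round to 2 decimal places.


Apply wave power formula:
  g^2 = 9.81^2 = 96.2361
  Hs^2 = 1.7^2 = 2.89
  Numerator = rho * g^2 * Hs^2 * Tp = 1025 * 96.2361 * 2.89 * 6.5 = 1852990.02
  Denominator = 64 * pi = 201.0619
  P = 1852990.02 / 201.0619 = 9216.02 W/m

9216.02


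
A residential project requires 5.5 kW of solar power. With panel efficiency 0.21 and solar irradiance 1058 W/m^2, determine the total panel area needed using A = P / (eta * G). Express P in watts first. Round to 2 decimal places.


Convert target power to watts: P = 5.5 * 1000 = 5500.0 W
Compute denominator: eta * G = 0.21 * 1058 = 222.18
Required area A = P / (eta * G) = 5500.0 / 222.18
A = 24.75 m^2

24.75


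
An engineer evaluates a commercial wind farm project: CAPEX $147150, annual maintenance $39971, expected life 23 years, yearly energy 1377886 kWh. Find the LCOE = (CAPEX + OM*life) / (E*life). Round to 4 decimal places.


Total cost = CAPEX + OM * lifetime = 147150 + 39971 * 23 = 147150 + 919333 = 1066483
Total generation = annual * lifetime = 1377886 * 23 = 31691378 kWh
LCOE = 1066483 / 31691378
LCOE = 0.0337 $/kWh

0.0337


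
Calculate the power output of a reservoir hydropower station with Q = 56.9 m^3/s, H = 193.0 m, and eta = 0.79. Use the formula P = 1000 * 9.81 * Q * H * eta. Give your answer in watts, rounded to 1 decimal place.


Apply the hydropower formula P = rho * g * Q * H * eta
rho * g = 1000 * 9.81 = 9810.0
P = 9810.0 * 56.9 * 193.0 * 0.79
P = 85107076.8 W

85107076.8


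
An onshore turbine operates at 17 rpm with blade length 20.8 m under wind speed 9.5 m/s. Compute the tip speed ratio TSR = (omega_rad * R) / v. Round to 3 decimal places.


Convert rotational speed to rad/s:
  omega = 17 * 2 * pi / 60 = 1.7802 rad/s
Compute tip speed:
  v_tip = omega * R = 1.7802 * 20.8 = 37.029 m/s
Tip speed ratio:
  TSR = v_tip / v_wind = 37.029 / 9.5 = 3.898

3.898


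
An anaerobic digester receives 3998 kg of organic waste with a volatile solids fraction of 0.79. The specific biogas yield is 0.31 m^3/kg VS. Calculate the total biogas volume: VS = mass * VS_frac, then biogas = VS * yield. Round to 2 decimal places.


Compute volatile solids:
  VS = mass * VS_fraction = 3998 * 0.79 = 3158.42 kg
Calculate biogas volume:
  Biogas = VS * specific_yield = 3158.42 * 0.31
  Biogas = 979.11 m^3

979.11


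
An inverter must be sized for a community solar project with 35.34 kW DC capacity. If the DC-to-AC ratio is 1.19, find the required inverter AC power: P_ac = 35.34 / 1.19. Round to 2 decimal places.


The inverter AC capacity is determined by the DC/AC ratio.
Given: P_dc = 35.34 kW, DC/AC ratio = 1.19
P_ac = P_dc / ratio = 35.34 / 1.19
P_ac = 29.70 kW

29.70


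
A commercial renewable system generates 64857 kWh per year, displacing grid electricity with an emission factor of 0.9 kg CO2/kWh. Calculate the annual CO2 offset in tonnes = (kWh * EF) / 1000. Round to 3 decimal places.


CO2 offset in kg = generation * emission_factor
CO2 offset = 64857 * 0.9 = 58371.3 kg
Convert to tonnes:
  CO2 offset = 58371.3 / 1000 = 58.371 tonnes

58.371


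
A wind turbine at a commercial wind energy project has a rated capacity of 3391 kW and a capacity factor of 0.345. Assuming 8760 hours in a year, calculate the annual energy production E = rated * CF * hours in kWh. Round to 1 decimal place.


Annual energy = rated_kW * capacity_factor * hours_per_year
Given: P_rated = 3391 kW, CF = 0.345, hours = 8760
E = 3391 * 0.345 * 8760
E = 10248280.2 kWh

10248280.2


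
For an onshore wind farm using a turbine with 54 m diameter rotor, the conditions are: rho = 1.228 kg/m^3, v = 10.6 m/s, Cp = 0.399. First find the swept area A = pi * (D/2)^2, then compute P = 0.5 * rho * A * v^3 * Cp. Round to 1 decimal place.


Step 1 -- Compute swept area:
  A = pi * (D/2)^2 = pi * (54/2)^2 = 2290.22 m^2
Step 2 -- Apply wind power equation:
  P = 0.5 * rho * A * v^3 * Cp
  v^3 = 10.6^3 = 1191.016
  P = 0.5 * 1.228 * 2290.22 * 1191.016 * 0.399
  P = 668245.8 W

668245.8


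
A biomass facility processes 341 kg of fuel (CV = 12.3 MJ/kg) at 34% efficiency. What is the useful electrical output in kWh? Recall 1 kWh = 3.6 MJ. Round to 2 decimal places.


Total energy = mass * CV = 341 * 12.3 = 4194.3 MJ
Useful energy = total * eta = 4194.3 * 0.34 = 1426.06 MJ
Convert to kWh: 1426.06 / 3.6
Useful energy = 396.13 kWh

396.13


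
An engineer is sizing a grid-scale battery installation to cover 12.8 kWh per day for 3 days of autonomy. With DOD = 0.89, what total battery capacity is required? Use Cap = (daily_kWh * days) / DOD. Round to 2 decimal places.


Total energy needed = daily * days = 12.8 * 3 = 38.4 kWh
Account for depth of discharge:
  Cap = total_energy / DOD = 38.4 / 0.89
  Cap = 43.15 kWh

43.15


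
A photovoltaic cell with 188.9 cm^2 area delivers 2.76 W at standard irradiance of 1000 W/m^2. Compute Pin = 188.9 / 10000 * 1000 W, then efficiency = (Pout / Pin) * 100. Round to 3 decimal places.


First compute the input power:
  Pin = area_cm2 / 10000 * G = 188.9 / 10000 * 1000 = 18.89 W
Then compute efficiency:
  Efficiency = (Pout / Pin) * 100 = (2.76 / 18.89) * 100
  Efficiency = 14.611%

14.611


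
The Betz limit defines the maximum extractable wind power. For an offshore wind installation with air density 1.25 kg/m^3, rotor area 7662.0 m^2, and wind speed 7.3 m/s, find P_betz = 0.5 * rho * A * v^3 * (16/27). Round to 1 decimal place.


The Betz coefficient Cp_max = 16/27 = 0.5926
v^3 = 7.3^3 = 389.017
P_betz = 0.5 * rho * A * v^3 * Cp_max
P_betz = 0.5 * 1.25 * 7662.0 * 389.017 * 0.5926
P_betz = 1103943.8 W

1103943.8


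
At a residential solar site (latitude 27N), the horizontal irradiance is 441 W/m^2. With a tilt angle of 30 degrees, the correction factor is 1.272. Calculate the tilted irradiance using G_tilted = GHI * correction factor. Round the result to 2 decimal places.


Identify the given values:
  GHI = 441 W/m^2, tilt correction factor = 1.272
Apply the formula G_tilted = GHI * factor:
  G_tilted = 441 * 1.272
  G_tilted = 560.95 W/m^2

560.95


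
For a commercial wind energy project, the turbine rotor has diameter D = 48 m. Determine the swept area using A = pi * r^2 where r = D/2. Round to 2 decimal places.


Compute the rotor radius:
  r = D / 2 = 48 / 2 = 24.0 m
Calculate swept area:
  A = pi * r^2 = pi * 24.0^2
  A = 1809.56 m^2

1809.56


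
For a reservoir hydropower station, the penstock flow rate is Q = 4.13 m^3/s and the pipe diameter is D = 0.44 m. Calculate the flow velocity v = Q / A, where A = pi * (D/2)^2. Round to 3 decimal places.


Compute pipe cross-sectional area:
  A = pi * (D/2)^2 = pi * (0.44/2)^2 = 0.1521 m^2
Calculate velocity:
  v = Q / A = 4.13 / 0.1521
  v = 27.162 m/s

27.162


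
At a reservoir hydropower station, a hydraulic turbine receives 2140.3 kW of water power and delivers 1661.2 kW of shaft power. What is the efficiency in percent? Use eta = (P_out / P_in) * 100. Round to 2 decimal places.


Turbine efficiency = (output power / input power) * 100
eta = (1661.2 / 2140.3) * 100
eta = 77.62%

77.62


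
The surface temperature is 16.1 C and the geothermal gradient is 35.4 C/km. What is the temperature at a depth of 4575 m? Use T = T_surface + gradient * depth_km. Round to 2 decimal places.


Convert depth to km: 4575 / 1000 = 4.575 km
Temperature increase = gradient * depth_km = 35.4 * 4.575 = 161.96 C
Temperature at depth = T_surface + delta_T = 16.1 + 161.96
T = 178.06 C

178.06


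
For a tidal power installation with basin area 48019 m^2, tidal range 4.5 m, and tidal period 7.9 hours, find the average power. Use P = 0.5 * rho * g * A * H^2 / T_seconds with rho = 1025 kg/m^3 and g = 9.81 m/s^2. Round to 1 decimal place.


Convert period to seconds: T = 7.9 * 3600 = 28440.0 s
H^2 = 4.5^2 = 20.25
P = 0.5 * rho * g * A * H^2 / T
P = 0.5 * 1025 * 9.81 * 48019 * 20.25 / 28440.0
P = 171898.2 W

171898.2


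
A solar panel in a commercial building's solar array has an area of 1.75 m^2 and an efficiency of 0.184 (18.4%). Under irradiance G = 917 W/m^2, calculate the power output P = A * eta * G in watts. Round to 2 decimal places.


Use the solar power formula P = A * eta * G.
Given: A = 1.75 m^2, eta = 0.184, G = 917 W/m^2
P = 1.75 * 0.184 * 917
P = 295.27 W

295.27


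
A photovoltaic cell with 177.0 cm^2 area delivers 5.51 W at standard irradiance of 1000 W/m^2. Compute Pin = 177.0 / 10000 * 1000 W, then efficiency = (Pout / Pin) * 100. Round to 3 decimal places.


First compute the input power:
  Pin = area_cm2 / 10000 * G = 177.0 / 10000 * 1000 = 17.7 W
Then compute efficiency:
  Efficiency = (Pout / Pin) * 100 = (5.51 / 17.7) * 100
  Efficiency = 31.130%

31.130


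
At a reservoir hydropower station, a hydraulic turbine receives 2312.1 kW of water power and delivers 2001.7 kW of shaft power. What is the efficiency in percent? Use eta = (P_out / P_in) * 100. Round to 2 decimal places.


Turbine efficiency = (output power / input power) * 100
eta = (2001.7 / 2312.1) * 100
eta = 86.57%

86.57


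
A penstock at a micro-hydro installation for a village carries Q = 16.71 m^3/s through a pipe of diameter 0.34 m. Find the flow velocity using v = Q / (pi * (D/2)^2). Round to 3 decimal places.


Compute pipe cross-sectional area:
  A = pi * (D/2)^2 = pi * (0.34/2)^2 = 0.0908 m^2
Calculate velocity:
  v = Q / A = 16.71 / 0.0908
  v = 184.047 m/s

184.047


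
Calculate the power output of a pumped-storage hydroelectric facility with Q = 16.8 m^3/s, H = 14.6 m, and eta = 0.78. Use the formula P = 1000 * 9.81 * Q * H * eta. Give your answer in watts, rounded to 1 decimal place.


Apply the hydropower formula P = rho * g * Q * H * eta
rho * g = 1000 * 9.81 = 9810.0
P = 9810.0 * 16.8 * 14.6 * 0.78
P = 1876833.5 W

1876833.5


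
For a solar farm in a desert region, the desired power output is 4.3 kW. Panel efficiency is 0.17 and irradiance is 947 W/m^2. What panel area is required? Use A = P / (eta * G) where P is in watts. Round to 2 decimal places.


Convert target power to watts: P = 4.3 * 1000 = 4300.0 W
Compute denominator: eta * G = 0.17 * 947 = 160.99
Required area A = P / (eta * G) = 4300.0 / 160.99
A = 26.71 m^2

26.71


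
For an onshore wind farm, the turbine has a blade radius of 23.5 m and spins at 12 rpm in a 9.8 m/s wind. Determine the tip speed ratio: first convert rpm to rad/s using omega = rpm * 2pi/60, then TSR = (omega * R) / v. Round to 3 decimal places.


Convert rotational speed to rad/s:
  omega = 12 * 2 * pi / 60 = 1.2566 rad/s
Compute tip speed:
  v_tip = omega * R = 1.2566 * 23.5 = 29.531 m/s
Tip speed ratio:
  TSR = v_tip / v_wind = 29.531 / 9.8 = 3.013

3.013


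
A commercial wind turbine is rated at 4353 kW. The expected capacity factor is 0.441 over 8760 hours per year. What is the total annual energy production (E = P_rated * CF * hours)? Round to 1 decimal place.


Annual energy = rated_kW * capacity_factor * hours_per_year
Given: P_rated = 4353 kW, CF = 0.441, hours = 8760
E = 4353 * 0.441 * 8760
E = 16816335.5 kWh

16816335.5


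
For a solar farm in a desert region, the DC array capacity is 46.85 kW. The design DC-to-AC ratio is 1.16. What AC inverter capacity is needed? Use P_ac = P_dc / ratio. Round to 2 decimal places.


The inverter AC capacity is determined by the DC/AC ratio.
Given: P_dc = 46.85 kW, DC/AC ratio = 1.16
P_ac = P_dc / ratio = 46.85 / 1.16
P_ac = 40.39 kW

40.39


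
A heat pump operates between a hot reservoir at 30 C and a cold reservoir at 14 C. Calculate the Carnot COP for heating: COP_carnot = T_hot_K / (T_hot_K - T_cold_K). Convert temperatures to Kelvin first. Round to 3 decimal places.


Convert to Kelvin:
  T_hot = 30 + 273.15 = 303.15 K
  T_cold = 14 + 273.15 = 287.15 K
Apply Carnot COP formula:
  COP = T_hot_K / (T_hot_K - T_cold_K) = 303.15 / 16.0
  COP = 18.947

18.947


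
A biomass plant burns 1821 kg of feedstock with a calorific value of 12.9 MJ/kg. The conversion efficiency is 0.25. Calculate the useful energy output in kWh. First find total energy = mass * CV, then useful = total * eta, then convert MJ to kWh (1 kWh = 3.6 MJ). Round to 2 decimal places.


Total energy = mass * CV = 1821 * 12.9 = 23490.9 MJ
Useful energy = total * eta = 23490.9 * 0.25 = 5872.73 MJ
Convert to kWh: 5872.73 / 3.6
Useful energy = 1631.31 kWh

1631.31


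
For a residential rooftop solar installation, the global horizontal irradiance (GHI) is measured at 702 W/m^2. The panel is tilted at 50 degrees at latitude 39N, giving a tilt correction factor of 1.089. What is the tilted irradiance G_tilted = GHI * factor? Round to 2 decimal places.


Identify the given values:
  GHI = 702 W/m^2, tilt correction factor = 1.089
Apply the formula G_tilted = GHI * factor:
  G_tilted = 702 * 1.089
  G_tilted = 764.48 W/m^2

764.48


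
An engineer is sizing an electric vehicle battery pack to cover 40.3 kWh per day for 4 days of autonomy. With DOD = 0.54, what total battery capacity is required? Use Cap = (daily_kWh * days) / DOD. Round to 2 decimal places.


Total energy needed = daily * days = 40.3 * 4 = 161.2 kWh
Account for depth of discharge:
  Cap = total_energy / DOD = 161.2 / 0.54
  Cap = 298.52 kWh

298.52


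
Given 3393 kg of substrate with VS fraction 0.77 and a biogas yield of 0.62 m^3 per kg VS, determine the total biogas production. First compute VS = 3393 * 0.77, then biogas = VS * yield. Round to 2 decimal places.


Compute volatile solids:
  VS = mass * VS_fraction = 3393 * 0.77 = 2612.61 kg
Calculate biogas volume:
  Biogas = VS * specific_yield = 2612.61 * 0.62
  Biogas = 1619.82 m^3

1619.82


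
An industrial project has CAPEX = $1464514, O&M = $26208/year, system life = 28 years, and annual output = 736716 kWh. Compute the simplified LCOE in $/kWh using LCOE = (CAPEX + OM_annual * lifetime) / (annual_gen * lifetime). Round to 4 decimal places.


Total cost = CAPEX + OM * lifetime = 1464514 + 26208 * 28 = 1464514 + 733824 = 2198338
Total generation = annual * lifetime = 736716 * 28 = 20628048 kWh
LCOE = 2198338 / 20628048
LCOE = 0.1066 $/kWh

0.1066


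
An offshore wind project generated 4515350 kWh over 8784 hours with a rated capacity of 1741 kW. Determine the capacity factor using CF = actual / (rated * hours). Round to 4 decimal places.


Capacity factor = actual output / maximum possible output
Maximum possible = rated * hours = 1741 * 8784 = 15292944 kWh
CF = 4515350 / 15292944
CF = 0.2953

0.2953


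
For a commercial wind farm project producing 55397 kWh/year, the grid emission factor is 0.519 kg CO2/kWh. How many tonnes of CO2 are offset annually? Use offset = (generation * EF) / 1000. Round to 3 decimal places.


CO2 offset in kg = generation * emission_factor
CO2 offset = 55397 * 0.519 = 28751.04 kg
Convert to tonnes:
  CO2 offset = 28751.04 / 1000 = 28.751 tonnes

28.751


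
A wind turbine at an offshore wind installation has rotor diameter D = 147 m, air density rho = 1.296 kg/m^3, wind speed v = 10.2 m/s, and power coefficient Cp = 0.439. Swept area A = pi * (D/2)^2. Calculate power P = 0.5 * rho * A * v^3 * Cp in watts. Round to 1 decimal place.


Step 1 -- Compute swept area:
  A = pi * (D/2)^2 = pi * (147/2)^2 = 16971.67 m^2
Step 2 -- Apply wind power equation:
  P = 0.5 * rho * A * v^3 * Cp
  v^3 = 10.2^3 = 1061.208
  P = 0.5 * 1.296 * 16971.67 * 1061.208 * 0.439
  P = 5123474.7 W

5123474.7


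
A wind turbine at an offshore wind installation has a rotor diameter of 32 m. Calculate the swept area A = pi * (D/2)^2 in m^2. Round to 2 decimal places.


Compute the rotor radius:
  r = D / 2 = 32 / 2 = 16.0 m
Calculate swept area:
  A = pi * r^2 = pi * 16.0^2
  A = 804.25 m^2

804.25


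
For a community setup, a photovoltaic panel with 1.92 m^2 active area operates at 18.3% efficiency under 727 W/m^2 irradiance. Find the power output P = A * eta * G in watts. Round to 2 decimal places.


Use the solar power formula P = A * eta * G.
Given: A = 1.92 m^2, eta = 0.183, G = 727 W/m^2
P = 1.92 * 0.183 * 727
P = 255.44 W

255.44


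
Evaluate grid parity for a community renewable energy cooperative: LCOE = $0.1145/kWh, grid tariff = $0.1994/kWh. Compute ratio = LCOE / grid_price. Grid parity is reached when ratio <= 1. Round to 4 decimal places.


Compare LCOE to grid price:
  LCOE = $0.1145/kWh, Grid price = $0.1994/kWh
  Ratio = LCOE / grid_price = 0.1145 / 0.1994 = 0.5742
  Grid parity achieved (ratio <= 1)? yes

0.5742


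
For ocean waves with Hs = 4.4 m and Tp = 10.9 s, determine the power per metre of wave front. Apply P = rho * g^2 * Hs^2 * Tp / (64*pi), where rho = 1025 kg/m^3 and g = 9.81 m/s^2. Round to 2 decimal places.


Apply wave power formula:
  g^2 = 9.81^2 = 96.2361
  Hs^2 = 4.4^2 = 19.36
  Numerator = rho * g^2 * Hs^2 * Tp = 1025 * 96.2361 * 19.36 * 10.9 = 20815829.94
  Denominator = 64 * pi = 201.0619
  P = 20815829.94 / 201.0619 = 103529.44 W/m

103529.44


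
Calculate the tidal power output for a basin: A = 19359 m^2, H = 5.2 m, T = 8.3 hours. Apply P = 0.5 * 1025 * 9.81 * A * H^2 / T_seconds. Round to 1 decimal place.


Convert period to seconds: T = 8.3 * 3600 = 29880.0 s
H^2 = 5.2^2 = 27.04
P = 0.5 * rho * g * A * H^2 / T
P = 0.5 * 1025 * 9.81 * 19359 * 27.04 / 29880.0
P = 88078.9 W

88078.9


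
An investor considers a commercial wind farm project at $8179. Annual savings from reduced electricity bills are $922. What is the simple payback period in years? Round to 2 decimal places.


Simple payback period = initial cost / annual savings
Payback = 8179 / 922
Payback = 8.87 years

8.87


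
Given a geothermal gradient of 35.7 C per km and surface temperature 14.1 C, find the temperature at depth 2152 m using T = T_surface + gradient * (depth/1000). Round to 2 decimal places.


Convert depth to km: 2152 / 1000 = 2.152 km
Temperature increase = gradient * depth_km = 35.7 * 2.152 = 76.83 C
Temperature at depth = T_surface + delta_T = 14.1 + 76.83
T = 90.93 C

90.93


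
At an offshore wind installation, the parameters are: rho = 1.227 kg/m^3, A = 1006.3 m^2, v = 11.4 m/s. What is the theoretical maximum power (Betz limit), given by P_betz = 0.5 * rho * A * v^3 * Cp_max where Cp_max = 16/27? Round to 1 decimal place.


The Betz coefficient Cp_max = 16/27 = 0.5926
v^3 = 11.4^3 = 1481.544
P_betz = 0.5 * rho * A * v^3 * Cp_max
P_betz = 0.5 * 1.227 * 1006.3 * 1481.544 * 0.5926
P_betz = 542016.9 W

542016.9


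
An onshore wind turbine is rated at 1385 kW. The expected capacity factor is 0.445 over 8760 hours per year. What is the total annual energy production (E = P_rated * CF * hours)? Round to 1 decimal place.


Annual energy = rated_kW * capacity_factor * hours_per_year
Given: P_rated = 1385 kW, CF = 0.445, hours = 8760
E = 1385 * 0.445 * 8760
E = 5399007.0 kWh

5399007.0


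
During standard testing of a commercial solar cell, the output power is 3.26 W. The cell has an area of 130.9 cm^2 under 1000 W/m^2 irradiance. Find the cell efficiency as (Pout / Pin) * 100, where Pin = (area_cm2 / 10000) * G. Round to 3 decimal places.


First compute the input power:
  Pin = area_cm2 / 10000 * G = 130.9 / 10000 * 1000 = 13.09 W
Then compute efficiency:
  Efficiency = (Pout / Pin) * 100 = (3.26 / 13.09) * 100
  Efficiency = 24.905%

24.905


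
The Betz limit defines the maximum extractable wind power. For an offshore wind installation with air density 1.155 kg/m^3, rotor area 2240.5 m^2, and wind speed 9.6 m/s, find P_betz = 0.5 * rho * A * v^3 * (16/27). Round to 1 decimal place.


The Betz coefficient Cp_max = 16/27 = 0.5926
v^3 = 9.6^3 = 884.736
P_betz = 0.5 * rho * A * v^3 * Cp_max
P_betz = 0.5 * 1.155 * 2240.5 * 884.736 * 0.5926
P_betz = 678370.3 W

678370.3


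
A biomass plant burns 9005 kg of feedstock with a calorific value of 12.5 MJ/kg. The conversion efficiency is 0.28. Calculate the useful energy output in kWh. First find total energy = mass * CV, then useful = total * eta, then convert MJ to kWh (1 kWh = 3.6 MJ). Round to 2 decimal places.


Total energy = mass * CV = 9005 * 12.5 = 112562.5 MJ
Useful energy = total * eta = 112562.5 * 0.28 = 31517.5 MJ
Convert to kWh: 31517.5 / 3.6
Useful energy = 8754.86 kWh

8754.86


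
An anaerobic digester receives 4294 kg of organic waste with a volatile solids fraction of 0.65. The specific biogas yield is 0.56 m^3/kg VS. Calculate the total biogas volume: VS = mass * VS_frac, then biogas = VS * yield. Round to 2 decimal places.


Compute volatile solids:
  VS = mass * VS_fraction = 4294 * 0.65 = 2791.1 kg
Calculate biogas volume:
  Biogas = VS * specific_yield = 2791.1 * 0.56
  Biogas = 1563.02 m^3

1563.02


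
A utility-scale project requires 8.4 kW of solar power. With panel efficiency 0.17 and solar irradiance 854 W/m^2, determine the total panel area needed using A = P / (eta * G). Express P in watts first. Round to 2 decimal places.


Convert target power to watts: P = 8.4 * 1000 = 8400.0 W
Compute denominator: eta * G = 0.17 * 854 = 145.18
Required area A = P / (eta * G) = 8400.0 / 145.18
A = 57.86 m^2

57.86


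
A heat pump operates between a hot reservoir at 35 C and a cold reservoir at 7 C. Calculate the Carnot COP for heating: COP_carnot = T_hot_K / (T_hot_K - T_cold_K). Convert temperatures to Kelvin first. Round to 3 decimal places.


Convert to Kelvin:
  T_hot = 35 + 273.15 = 308.15 K
  T_cold = 7 + 273.15 = 280.15 K
Apply Carnot COP formula:
  COP = T_hot_K / (T_hot_K - T_cold_K) = 308.15 / 28.0
  COP = 11.005

11.005


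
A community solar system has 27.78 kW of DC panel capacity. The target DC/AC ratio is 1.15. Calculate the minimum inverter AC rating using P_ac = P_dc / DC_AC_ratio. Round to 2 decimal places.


The inverter AC capacity is determined by the DC/AC ratio.
Given: P_dc = 27.78 kW, DC/AC ratio = 1.15
P_ac = P_dc / ratio = 27.78 / 1.15
P_ac = 24.16 kW

24.16


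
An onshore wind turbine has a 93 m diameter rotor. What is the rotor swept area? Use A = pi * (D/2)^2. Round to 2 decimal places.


Compute the rotor radius:
  r = D / 2 = 93 / 2 = 46.5 m
Calculate swept area:
  A = pi * r^2 = pi * 46.5^2
  A = 6792.91 m^2

6792.91


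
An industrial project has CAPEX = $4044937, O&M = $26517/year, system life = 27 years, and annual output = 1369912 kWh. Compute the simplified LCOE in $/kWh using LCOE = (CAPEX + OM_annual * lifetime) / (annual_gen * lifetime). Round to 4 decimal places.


Total cost = CAPEX + OM * lifetime = 4044937 + 26517 * 27 = 4044937 + 715959 = 4760896
Total generation = annual * lifetime = 1369912 * 27 = 36987624 kWh
LCOE = 4760896 / 36987624
LCOE = 0.1287 $/kWh

0.1287


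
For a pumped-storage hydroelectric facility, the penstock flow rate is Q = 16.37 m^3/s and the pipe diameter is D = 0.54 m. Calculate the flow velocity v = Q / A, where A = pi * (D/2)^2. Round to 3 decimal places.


Compute pipe cross-sectional area:
  A = pi * (D/2)^2 = pi * (0.54/2)^2 = 0.229 m^2
Calculate velocity:
  v = Q / A = 16.37 / 0.229
  v = 71.478 m/s

71.478


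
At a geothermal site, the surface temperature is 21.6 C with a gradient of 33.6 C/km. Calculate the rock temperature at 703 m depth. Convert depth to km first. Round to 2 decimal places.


Convert depth to km: 703 / 1000 = 0.703 km
Temperature increase = gradient * depth_km = 33.6 * 0.703 = 23.62 C
Temperature at depth = T_surface + delta_T = 21.6 + 23.62
T = 45.22 C

45.22


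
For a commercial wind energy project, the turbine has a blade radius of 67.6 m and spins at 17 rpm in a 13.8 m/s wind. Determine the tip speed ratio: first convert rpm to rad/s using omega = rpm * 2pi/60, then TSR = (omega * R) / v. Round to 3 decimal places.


Convert rotational speed to rad/s:
  omega = 17 * 2 * pi / 60 = 1.7802 rad/s
Compute tip speed:
  v_tip = omega * R = 1.7802 * 67.6 = 120.344 m/s
Tip speed ratio:
  TSR = v_tip / v_wind = 120.344 / 13.8 = 8.721

8.721


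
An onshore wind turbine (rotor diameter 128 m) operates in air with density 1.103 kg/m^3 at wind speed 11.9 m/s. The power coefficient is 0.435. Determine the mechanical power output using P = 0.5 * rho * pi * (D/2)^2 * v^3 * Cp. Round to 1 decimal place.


Step 1 -- Compute swept area:
  A = pi * (D/2)^2 = pi * (128/2)^2 = 12867.96 m^2
Step 2 -- Apply wind power equation:
  P = 0.5 * rho * A * v^3 * Cp
  v^3 = 11.9^3 = 1685.159
  P = 0.5 * 1.103 * 12867.96 * 1685.159 * 0.435
  P = 5202181.2 W

5202181.2


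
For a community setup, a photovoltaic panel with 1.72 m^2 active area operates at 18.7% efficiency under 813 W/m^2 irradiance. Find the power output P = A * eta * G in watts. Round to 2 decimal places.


Use the solar power formula P = A * eta * G.
Given: A = 1.72 m^2, eta = 0.187, G = 813 W/m^2
P = 1.72 * 0.187 * 813
P = 261.49 W

261.49


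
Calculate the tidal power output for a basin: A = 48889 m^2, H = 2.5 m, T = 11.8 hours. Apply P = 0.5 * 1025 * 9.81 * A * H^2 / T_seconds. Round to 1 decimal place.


Convert period to seconds: T = 11.8 * 3600 = 42480.0 s
H^2 = 2.5^2 = 6.25
P = 0.5 * rho * g * A * H^2 / T
P = 0.5 * 1025 * 9.81 * 48889 * 6.25 / 42480.0
P = 36163.4 W

36163.4


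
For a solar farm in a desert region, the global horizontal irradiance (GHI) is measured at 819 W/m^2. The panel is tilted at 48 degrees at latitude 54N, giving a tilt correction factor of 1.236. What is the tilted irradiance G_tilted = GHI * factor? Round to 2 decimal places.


Identify the given values:
  GHI = 819 W/m^2, tilt correction factor = 1.236
Apply the formula G_tilted = GHI * factor:
  G_tilted = 819 * 1.236
  G_tilted = 1012.28 W/m^2

1012.28


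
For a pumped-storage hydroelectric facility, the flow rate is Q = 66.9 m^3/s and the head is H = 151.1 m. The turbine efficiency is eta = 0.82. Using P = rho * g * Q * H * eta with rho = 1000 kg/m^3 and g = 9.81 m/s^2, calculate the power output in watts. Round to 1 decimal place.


Apply the hydropower formula P = rho * g * Q * H * eta
rho * g = 1000 * 9.81 = 9810.0
P = 9810.0 * 66.9 * 151.1 * 0.82
P = 81315519.7 W

81315519.7


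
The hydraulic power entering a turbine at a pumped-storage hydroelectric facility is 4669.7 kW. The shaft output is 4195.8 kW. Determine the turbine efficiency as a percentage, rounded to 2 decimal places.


Turbine efficiency = (output power / input power) * 100
eta = (4195.8 / 4669.7) * 100
eta = 89.85%

89.85


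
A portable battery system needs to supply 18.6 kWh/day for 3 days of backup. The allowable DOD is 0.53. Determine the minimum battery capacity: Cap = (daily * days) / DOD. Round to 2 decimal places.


Total energy needed = daily * days = 18.6 * 3 = 55.8 kWh
Account for depth of discharge:
  Cap = total_energy / DOD = 55.8 / 0.53
  Cap = 105.28 kWh

105.28


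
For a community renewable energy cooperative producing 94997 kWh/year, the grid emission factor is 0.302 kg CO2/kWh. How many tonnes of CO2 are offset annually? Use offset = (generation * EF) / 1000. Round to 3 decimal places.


CO2 offset in kg = generation * emission_factor
CO2 offset = 94997 * 0.302 = 28689.09 kg
Convert to tonnes:
  CO2 offset = 28689.09 / 1000 = 28.689 tonnes

28.689


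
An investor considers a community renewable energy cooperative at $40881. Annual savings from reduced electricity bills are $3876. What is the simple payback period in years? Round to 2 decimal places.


Simple payback period = initial cost / annual savings
Payback = 40881 / 3876
Payback = 10.55 years

10.55
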